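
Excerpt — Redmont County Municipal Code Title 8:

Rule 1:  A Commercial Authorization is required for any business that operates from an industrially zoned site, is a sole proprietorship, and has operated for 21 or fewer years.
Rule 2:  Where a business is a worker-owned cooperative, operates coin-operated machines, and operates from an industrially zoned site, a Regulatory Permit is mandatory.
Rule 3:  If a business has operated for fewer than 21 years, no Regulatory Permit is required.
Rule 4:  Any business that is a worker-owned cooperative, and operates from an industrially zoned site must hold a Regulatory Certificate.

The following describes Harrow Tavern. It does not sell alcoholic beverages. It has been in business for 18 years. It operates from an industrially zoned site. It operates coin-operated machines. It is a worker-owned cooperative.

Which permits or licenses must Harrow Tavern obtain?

Regulatory Certificate

Rule 1: operates from an industrially zoned site; is a worker-owned cooperative (not: is a sole proprietorship); years in business 18 ≤ 21 → Commercial Authorization not required.
Rule 2: is a worker-owned cooperative; operates coin-operated machines; operates from an industrially zoned site → Regulatory Permit required.
Rule 3: years in business 18 < 21 → exempt from Regulatory Permit.
Rule 4: is a worker-owned cooperative; operates from an industrially zoned site → Regulatory Certificate required.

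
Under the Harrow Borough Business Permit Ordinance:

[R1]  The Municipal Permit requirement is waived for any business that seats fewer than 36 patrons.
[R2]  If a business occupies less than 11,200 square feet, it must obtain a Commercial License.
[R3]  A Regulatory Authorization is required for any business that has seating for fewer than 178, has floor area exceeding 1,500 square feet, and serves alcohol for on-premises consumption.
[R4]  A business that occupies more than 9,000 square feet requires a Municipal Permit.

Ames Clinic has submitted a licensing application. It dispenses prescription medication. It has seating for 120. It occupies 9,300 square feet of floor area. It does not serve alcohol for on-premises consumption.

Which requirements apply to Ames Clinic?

Commercial License, Municipal Permit

[R1] seating 120 ≥ 36 → Municipal Permit exemption does not apply.
[R2] floor area 9,300 square feet < 11,200 square feet → Commercial License required.
[R3] seating 120 < 178; floor area 9,300 square feet > 1,500 square feet; does not serve alcohol for on-premises consumption → Regulatory Authorization not required.
[R4] floor area 9,300 square feet > 9,000 square feet → Municipal Permit required.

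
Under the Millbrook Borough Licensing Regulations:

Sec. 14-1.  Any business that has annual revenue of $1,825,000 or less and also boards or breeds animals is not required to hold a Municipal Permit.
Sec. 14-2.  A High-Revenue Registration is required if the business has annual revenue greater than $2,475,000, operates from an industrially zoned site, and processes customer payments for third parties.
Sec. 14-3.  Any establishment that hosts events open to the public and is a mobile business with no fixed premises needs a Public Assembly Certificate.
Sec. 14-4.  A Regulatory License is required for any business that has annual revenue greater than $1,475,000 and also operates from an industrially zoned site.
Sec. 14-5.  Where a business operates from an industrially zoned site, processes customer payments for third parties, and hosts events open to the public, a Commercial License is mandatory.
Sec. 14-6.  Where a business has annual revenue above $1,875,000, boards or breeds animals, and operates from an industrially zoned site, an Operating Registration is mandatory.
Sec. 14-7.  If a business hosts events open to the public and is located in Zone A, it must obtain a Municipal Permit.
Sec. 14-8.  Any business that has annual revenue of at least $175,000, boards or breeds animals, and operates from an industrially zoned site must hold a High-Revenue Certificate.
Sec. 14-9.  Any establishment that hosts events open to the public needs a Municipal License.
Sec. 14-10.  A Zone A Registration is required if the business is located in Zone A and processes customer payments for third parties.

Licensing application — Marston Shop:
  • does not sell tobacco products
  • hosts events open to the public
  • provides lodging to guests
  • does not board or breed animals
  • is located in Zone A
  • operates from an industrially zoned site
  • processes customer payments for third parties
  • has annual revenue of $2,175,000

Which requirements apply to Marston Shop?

Sec. 14-1. revenue $2,175,000 > $1,825,000; does not board or breed animals → Municipal Permit exemption does not apply.
Sec. 14-2. revenue $2,175,000 ≤ $2,475,000; operates from an industrially zoned site; processes customer payments for third parties → High-Revenue Registration not required.
Sec. 14-3. hosts events open to the public; operates from an industrially zoned site (not: is a mobile business with no fixed premises) → Public Assembly Certificate not required.
Sec. 14-4. revenue $2,175,000 > $1,475,000; operates from an industrially zoned site → Regulatory License required.
Sec. 14-5. operates from an industrially zoned site; processes customer payments for third parties; hosts events open to the public → Commercial License required.
Sec. 14-6. revenue $2,175,000 > $1,875,000; does not board or breed animals; operates from an industrially zoned site → Operating Registration not required.
Sec. 14-7. hosts events open to the public; is located in Zone A → Municipal Permit required.
Sec. 14-8. revenue $2,175,000 ≥ $175,000; does not board or breed animals; operates from an industrially zoned site → High-Revenue Certificate not required.
Sec. 14-9. hosts events open to the public → Municipal License required.
Sec. 14-10. is located in Zone A; processes customer payments for third parties → Zone A Registration required.

Commercial License, Municipal License, Municipal Permit, Regulatory License, Zone A Registration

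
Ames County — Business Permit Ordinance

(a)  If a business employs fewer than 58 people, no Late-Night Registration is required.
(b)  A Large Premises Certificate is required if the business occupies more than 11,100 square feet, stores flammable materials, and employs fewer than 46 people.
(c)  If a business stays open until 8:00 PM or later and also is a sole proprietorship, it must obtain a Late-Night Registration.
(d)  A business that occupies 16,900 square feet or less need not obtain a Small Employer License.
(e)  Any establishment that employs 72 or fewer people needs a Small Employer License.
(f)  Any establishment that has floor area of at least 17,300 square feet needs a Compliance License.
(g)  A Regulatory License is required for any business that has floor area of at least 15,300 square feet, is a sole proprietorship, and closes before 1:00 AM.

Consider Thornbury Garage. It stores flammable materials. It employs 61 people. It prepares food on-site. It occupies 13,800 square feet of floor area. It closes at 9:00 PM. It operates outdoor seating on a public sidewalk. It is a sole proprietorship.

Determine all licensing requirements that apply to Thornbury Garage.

Late-Night Registration

(a) employees 61 ≥ 58 → Late-Night Registration exemption does not apply.
(b) floor area 13,800 square feet > 11,100 square feet; stores flammable materials; employees 61 ≥ 46 → Large Premises Certificate not required.
(c) closes 9:00 PM, after 8:00 PM; is a sole proprietorship → Late-Night Registration required.
(d) floor area 13,800 square feet ≤ 16,900 square feet → exempt from Small Employer License.
(e) employees 61 ≤ 72 → Small Employer License required.
(f) floor area 13,800 square feet < 17,300 square feet → Compliance License not required.
(g) floor area 13,800 square feet < 15,300 square feet; is a sole proprietorship; closes 9:00 PM, at/before 1:00 AM → Regulatory License not required.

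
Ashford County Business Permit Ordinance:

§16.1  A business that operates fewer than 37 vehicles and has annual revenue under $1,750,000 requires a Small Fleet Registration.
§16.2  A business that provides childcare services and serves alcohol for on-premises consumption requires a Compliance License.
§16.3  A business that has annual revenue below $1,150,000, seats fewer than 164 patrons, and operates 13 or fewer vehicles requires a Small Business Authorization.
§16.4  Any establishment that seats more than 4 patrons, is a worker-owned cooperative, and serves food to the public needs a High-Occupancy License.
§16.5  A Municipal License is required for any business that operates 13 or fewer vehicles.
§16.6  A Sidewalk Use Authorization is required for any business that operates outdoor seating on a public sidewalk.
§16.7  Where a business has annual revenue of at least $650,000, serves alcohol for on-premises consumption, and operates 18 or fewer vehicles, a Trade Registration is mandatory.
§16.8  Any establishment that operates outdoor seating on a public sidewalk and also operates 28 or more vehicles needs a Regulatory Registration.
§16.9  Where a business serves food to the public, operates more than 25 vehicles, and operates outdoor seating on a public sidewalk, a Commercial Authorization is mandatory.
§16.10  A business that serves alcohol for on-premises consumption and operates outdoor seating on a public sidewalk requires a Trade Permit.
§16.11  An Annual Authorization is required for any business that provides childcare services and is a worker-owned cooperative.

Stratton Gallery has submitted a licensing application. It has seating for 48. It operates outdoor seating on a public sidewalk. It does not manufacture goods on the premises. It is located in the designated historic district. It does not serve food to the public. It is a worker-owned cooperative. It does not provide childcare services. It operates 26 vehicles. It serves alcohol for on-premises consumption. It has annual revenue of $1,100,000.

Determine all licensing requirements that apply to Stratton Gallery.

§16.1 vehicles 26 < 37; revenue $1,100,000 < $1,750,000 → Small Fleet Registration required.
§16.2 does not provide childcare services; serves alcohol for on-premises consumption → Compliance License not required.
§16.3 revenue $1,100,000 < $1,150,000; seating 48 < 164; vehicles 26 > 13 → Small Business Authorization not required.
§16.4 seating 48 > 4; is a worker-owned cooperative; does not serve food to the public → High-Occupancy License not required.
§16.5 vehicles 26 > 13 → Municipal License not required.
§16.6 operates outdoor seating on a public sidewalk → Sidewalk Use Authorization required.
§16.7 revenue $1,100,000 ≥ $650,000; serves alcohol for on-premises consumption; vehicles 26 > 18 → Trade Registration not required.
§16.8 operates outdoor seating on a public sidewalk; vehicles 26 < 28 → Regulatory Registration not required.
§16.9 does not serve food to the public; vehicles 26 > 25; operates outdoor seating on a public sidewalk → Commercial Authorization not required.
§16.10 serves alcohol for on-premises consumption; operates outdoor seating on a public sidewalk → Trade Permit required.
§16.11 does not provide childcare services; is a worker-owned cooperative → Annual Authorization not required.

Sidewalk Use Authorization, Small Fleet Registration, Trade Permit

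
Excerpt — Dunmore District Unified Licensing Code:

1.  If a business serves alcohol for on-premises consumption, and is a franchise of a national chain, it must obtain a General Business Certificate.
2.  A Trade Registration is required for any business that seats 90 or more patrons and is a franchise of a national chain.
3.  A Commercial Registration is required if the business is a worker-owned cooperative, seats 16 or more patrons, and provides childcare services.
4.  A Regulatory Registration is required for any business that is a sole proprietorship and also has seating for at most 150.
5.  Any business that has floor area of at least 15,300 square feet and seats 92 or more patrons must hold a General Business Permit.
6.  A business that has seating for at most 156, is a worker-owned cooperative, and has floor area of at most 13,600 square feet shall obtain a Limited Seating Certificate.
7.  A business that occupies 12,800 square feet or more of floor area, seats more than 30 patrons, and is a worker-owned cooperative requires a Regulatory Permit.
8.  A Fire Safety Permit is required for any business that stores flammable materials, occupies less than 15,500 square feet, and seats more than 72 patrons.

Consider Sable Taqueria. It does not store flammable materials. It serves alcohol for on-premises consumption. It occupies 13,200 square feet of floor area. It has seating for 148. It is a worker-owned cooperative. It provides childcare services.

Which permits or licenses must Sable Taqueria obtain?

Commercial Registration, Limited Seating Certificate, Regulatory Permit

1. serves alcohol for on-premises consumption; is a worker-owned cooperative (not: is a franchise of a national chain) → General Business Certificate not required.
2. seating 148 ≥ 90; is a worker-owned cooperative (not: is a franchise of a national chain) → Trade Registration not required.
3. is a worker-owned cooperative; seating 148 ≥ 16; provides childcare services → Commercial Registration required.
4. is a worker-owned cooperative (not: is a sole proprietorship); seating 148 ≤ 150 → Regulatory Registration not required.
5. floor area 13,200 square feet < 15,300 square feet; seating 148 ≥ 92 → General Business Permit not required.
6. seating 148 ≤ 156; is a worker-owned cooperative; floor area 13,200 square feet ≤ 13,600 square feet → Limited Seating Certificate required.
7. floor area 13,200 square feet ≥ 12,800 square feet; seating 148 > 30; is a worker-owned cooperative → Regulatory Permit required.
8. does not store flammable materials; floor area 13,200 square feet < 15,500 square feet; seating 148 > 72 → Fire Safety Permit not required.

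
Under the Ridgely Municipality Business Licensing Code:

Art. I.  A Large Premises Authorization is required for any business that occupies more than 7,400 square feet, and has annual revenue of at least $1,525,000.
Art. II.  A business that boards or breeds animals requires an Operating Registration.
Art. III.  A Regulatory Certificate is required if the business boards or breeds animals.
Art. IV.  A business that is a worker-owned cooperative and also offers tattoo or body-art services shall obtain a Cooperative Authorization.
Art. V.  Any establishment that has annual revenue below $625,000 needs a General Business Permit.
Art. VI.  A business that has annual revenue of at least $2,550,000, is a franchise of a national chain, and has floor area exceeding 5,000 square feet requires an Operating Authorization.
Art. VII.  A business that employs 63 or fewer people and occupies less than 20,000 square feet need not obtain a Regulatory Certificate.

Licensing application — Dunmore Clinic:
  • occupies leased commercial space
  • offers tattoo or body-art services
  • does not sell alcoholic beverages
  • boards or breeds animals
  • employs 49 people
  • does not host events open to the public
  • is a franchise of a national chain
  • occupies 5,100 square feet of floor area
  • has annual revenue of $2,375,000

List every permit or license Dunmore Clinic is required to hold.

Art. I. floor area 5,100 square feet ≤ 7,400 square feet; revenue $2,375,000 ≥ $1,525,000 → Large Premises Authorization not required.
Art. II. boards or breeds animals → Operating Registration required.
Art. III. boards or breeds animals → Regulatory Certificate required.
Art. IV. is a franchise of a national chain (not: is a worker-owned cooperative); offers tattoo or body-art services → Cooperative Authorization not required.
Art. V. revenue $2,375,000 ≥ $625,000 → General Business Permit not required.
Art. VI. revenue $2,375,000 < $2,550,000; is a franchise of a national chain; floor area 5,100 square feet > 5,000 square feet → Operating Authorization not required.
Art. VII. employees 49 ≤ 63; floor area 5,100 square feet < 20,000 square feet → exempt from Regulatory Certificate.

Operating Registration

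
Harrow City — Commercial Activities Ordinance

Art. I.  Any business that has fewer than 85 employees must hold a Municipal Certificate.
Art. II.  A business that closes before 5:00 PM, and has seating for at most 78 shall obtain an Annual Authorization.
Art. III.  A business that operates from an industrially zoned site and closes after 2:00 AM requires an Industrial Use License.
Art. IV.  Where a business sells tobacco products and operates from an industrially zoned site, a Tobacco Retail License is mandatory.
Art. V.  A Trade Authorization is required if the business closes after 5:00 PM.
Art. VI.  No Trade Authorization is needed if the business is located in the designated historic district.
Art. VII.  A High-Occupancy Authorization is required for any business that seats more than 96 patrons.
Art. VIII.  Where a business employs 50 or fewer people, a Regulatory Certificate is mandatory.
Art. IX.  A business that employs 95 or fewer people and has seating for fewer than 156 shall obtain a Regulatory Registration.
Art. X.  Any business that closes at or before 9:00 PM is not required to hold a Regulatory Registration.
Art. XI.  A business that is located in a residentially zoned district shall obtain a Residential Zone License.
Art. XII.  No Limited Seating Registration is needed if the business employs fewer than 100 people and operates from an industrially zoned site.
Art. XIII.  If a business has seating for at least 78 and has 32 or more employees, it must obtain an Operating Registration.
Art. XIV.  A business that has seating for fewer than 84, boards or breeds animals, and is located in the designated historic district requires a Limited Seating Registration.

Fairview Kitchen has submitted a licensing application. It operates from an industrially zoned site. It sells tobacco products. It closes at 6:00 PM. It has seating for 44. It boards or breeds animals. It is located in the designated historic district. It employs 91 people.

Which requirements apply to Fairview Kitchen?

Art. I. employees 91 ≥ 85 → Municipal Certificate not required.
Art. II. closes 6:00 PM, after 5:00 PM; seating 44 ≤ 78 → Annual Authorization not required.
Art. III. operates from an industrially zoned site; closes 6:00 PM, at/before 2:00 AM → Industrial Use License not required.
Art. IV. sells tobacco products; operates from an industrially zoned site → Tobacco Retail License required.
Art. V. closes 6:00 PM, after 5:00 PM → Trade Authorization required.
Art. VI. is located in the designated historic district → exempt from Trade Authorization.
Art. VII. seating 44 ≤ 96 → High-Occupancy Authorization not required.
Art. VIII. employees 91 > 50 → Regulatory Certificate not required.
Art. IX. employees 91 ≤ 95; seating 44 < 156 → Regulatory Registration required.
Art. X. closes 6:00 PM, at/before 9:00 PM → exempt from Regulatory Registration.
Art. XI. is located in the designated historic district (not: is located in a residentially zoned district) → Residential Zone License not required.
Art. XII. employees 91 < 100; operates from an industrially zoned site → exempt from Limited Seating Registration.
Art. XIII. seating 44 < 78; employees 91 ≥ 32 → Operating Registration not required.
Art. XIV. seating 44 < 84; boards or breeds animals; is located in the designated historic district → Limited Seating Registration required.

Tobacco Retail License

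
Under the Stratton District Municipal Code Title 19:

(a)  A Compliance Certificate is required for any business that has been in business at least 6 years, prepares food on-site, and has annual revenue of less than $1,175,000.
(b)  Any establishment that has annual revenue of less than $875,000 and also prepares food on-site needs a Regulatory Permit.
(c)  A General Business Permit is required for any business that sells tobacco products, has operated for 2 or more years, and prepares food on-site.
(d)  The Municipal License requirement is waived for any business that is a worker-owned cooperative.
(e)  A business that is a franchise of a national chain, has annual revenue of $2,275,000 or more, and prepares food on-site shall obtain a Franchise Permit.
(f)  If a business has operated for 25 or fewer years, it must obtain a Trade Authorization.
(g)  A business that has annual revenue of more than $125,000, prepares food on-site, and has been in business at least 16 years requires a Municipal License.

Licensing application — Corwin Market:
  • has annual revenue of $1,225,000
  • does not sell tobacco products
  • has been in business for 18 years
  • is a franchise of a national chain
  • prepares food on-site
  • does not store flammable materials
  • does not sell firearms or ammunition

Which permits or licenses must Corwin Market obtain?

(a) years in business 18 ≥ 6; prepares food on-site; revenue $1,225,000 ≥ $1,175,000 → Compliance Certificate not required.
(b) revenue $1,225,000 ≥ $875,000; prepares food on-site → Regulatory Permit not required.
(c) does not sell tobacco products; years in business 18 ≥ 2; prepares food on-site → General Business Permit not required.
(d) is a franchise of a national chain (not: is a worker-owned cooperative) → Municipal License exemption does not apply.
(e) is a franchise of a national chain; revenue $1,225,000 < $2,275,000; prepares food on-site → Franchise Permit not required.
(f) years in business 18 ≤ 25 → Trade Authorization required.
(g) revenue $1,225,000 > $125,000; prepares food on-site; years in business 18 ≥ 16 → Municipal License required.

Municipal License, Trade Authorization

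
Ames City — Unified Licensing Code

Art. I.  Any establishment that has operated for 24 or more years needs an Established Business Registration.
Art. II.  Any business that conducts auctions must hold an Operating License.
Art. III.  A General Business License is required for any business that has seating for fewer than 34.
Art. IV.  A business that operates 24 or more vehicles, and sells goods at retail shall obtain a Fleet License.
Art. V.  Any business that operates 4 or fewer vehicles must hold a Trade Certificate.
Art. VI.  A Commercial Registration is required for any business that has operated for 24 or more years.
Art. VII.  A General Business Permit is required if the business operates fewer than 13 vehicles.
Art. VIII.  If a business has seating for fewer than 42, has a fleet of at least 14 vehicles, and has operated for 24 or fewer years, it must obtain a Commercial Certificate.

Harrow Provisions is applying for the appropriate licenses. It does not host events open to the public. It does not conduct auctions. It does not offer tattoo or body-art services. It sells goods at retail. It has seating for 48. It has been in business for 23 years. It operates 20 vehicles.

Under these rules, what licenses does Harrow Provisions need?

None

Art. I. years in business 23 < 24 → Established Business Registration not required.
Art. II. does not conduct auctions → Operating License not required.
Art. III. seating 48 ≥ 34 → General Business License not required.
Art. IV. vehicles 20 < 24; sells goods at retail → Fleet License not required.
Art. V. vehicles 20 > 4 → Trade Certificate not required.
Art. VI. years in business 23 < 24 → Commercial Registration not required.
Art. VII. vehicles 20 ≥ 13 → General Business Permit not required.
Art. VIII. seating 48 ≥ 42; vehicles 20 ≥ 14; years in business 23 ≤ 24 → Commercial Certificate not required.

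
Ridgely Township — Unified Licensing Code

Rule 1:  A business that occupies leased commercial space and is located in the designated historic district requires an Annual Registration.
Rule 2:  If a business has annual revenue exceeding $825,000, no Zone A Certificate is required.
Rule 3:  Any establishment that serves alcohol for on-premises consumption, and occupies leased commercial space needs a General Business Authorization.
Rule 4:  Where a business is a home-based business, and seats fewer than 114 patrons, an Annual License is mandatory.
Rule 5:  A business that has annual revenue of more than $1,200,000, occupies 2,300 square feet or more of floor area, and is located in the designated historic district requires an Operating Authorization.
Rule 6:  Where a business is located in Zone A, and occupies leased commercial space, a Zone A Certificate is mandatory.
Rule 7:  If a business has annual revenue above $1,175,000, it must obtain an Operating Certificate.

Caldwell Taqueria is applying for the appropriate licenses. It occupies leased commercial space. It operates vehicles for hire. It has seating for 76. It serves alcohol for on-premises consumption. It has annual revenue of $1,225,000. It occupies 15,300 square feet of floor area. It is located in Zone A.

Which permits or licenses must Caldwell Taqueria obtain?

Rule 1: occupies leased commercial space; is located in Zone A (not: is located in the designated historic district) → Annual Registration not required.
Rule 2: revenue $1,225,000 > $825,000 → exempt from Zone A Certificate.
Rule 3: serves alcohol for on-premises consumption; occupies leased commercial space → General Business Authorization required.
Rule 4: occupies leased commercial space (not: is a home-based business); seating 76 < 114 → Annual License not required.
Rule 5: revenue $1,225,000 > $1,200,000; floor area 15,300 square feet ≥ 2,300 square feet; is located in Zone A (not: is located in the designated historic district) → Operating Authorization not required.
Rule 6: is located in Zone A; occupies leased commercial space → Zone A Certificate required.
Rule 7: revenue $1,225,000 > $1,175,000 → Operating Certificate required.

General Business Authorization, Operating Certificate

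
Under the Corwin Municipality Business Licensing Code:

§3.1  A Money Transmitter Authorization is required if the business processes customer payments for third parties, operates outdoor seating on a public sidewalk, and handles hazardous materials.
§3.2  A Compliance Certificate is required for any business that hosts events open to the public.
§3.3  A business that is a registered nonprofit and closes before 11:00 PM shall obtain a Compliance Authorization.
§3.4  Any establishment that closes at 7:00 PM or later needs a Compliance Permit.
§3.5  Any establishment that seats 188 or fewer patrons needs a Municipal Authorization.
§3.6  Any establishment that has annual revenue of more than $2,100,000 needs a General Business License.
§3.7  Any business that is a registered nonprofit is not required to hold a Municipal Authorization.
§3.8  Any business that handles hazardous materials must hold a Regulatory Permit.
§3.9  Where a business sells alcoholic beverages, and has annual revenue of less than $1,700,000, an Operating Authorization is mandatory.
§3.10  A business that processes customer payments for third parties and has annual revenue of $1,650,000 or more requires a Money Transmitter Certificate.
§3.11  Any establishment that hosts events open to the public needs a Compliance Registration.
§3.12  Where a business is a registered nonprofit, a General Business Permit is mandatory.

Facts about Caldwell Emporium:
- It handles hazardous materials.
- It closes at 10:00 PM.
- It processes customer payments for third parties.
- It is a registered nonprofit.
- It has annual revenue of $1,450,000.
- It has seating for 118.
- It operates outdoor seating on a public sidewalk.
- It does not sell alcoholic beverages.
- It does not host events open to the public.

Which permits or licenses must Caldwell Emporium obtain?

§3.1 processes customer payments for third parties; operates outdoor seating on a public sidewalk; handles hazardous materials → Money Transmitter Authorization required.
§3.2 does not host events open to the public → Compliance Certificate not required.
§3.3 is a registered nonprofit; closes 10:00 PM, at/before 11:00 PM → Compliance Authorization required.
§3.4 closes 10:00 PM, after 7:00 PM → Compliance Permit required.
§3.5 seating 118 ≤ 188 → Municipal Authorization required.
§3.6 revenue $1,450,000 ≤ $2,100,000 → General Business License not required.
§3.7 is a registered nonprofit → exempt from Municipal Authorization.
§3.8 handles hazardous materials → Regulatory Permit required.
§3.9 does not sell alcoholic beverages; revenue $1,450,000 < $1,700,000 → Operating Authorization not required.
§3.10 processes customer payments for third parties; revenue $1,450,000 < $1,650,000 → Money Transmitter Certificate not required.
§3.11 does not host events open to the public → Compliance Registration not required.
§3.12 is a registered nonprofit → General Business Permit required.

Compliance Authorization, Compliance Permit, General Business Permit, Money Transmitter Authorization, Regulatory Permit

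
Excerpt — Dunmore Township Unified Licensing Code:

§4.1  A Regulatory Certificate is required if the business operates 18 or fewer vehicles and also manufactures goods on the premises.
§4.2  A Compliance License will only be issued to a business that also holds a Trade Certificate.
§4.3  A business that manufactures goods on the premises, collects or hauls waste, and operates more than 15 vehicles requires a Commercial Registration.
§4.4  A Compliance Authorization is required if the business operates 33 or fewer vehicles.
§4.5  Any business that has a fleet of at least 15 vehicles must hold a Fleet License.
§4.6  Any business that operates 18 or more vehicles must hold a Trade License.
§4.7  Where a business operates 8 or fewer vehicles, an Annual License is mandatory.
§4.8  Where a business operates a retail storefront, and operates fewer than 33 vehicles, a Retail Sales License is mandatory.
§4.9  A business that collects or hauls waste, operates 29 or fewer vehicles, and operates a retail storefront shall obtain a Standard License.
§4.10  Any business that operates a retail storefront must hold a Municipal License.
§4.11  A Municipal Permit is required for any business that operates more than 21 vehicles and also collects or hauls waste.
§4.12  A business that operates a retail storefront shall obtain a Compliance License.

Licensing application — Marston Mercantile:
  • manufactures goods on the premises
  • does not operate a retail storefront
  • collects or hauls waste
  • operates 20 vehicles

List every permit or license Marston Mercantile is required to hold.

§4.1 vehicles 20 > 18; manufactures goods on the premises → Regulatory Certificate not required.
§4.2 Compliance License is not required → no effect.
§4.3 manufactures goods on the premises; collects or hauls waste; vehicles 20 > 15 → Commercial Registration required.
§4.4 vehicles 20 ≤ 33 → Compliance Authorization required.
§4.5 vehicles 20 ≥ 15 → Fleet License required.
§4.6 vehicles 20 ≥ 18 → Trade License required.
§4.7 vehicles 20 > 8 → Annual License not required.
§4.8 does not operate a retail storefront; vehicles 20 < 33 → Retail Sales License not required.
§4.9 collects or hauls waste; vehicles 20 ≤ 29; does not operate a retail storefront → Standard License not required.
§4.10 does not operate a retail storefront → Municipal License not required.
§4.11 vehicles 20 ≤ 21; collects or hauls waste → Municipal Permit not required.
§4.12 does not operate a retail storefront → Compliance License not required.

Commercial Registration, Compliance Authorization, Fleet License, Trade License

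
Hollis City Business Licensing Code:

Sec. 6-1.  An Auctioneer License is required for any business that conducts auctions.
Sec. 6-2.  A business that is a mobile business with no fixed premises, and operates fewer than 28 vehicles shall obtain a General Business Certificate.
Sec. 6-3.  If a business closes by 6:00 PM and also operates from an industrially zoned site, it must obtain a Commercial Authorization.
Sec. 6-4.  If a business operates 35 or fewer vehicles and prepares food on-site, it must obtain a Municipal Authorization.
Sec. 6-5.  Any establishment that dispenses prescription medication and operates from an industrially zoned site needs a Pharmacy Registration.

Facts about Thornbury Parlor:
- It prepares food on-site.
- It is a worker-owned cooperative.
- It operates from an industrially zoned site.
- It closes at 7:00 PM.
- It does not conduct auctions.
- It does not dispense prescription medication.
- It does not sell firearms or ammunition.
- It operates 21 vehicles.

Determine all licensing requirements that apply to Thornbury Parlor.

Municipal Authorization

Sec. 6-1. does not conduct auctions → Auctioneer License not required.
Sec. 6-2. operates from an industrially zoned site (not: is a mobile business with no fixed premises); vehicles 21 < 28 → General Business Certificate not required.
Sec. 6-3. closes 7:00 PM, after 6:00 PM; operates from an industrially zoned site → Commercial Authorization not required.
Sec. 6-4. vehicles 21 ≤ 35; prepares food on-site → Municipal Authorization required.
Sec. 6-5. does not dispense prescription medication; operates from an industrially zoned site → Pharmacy Registration not required.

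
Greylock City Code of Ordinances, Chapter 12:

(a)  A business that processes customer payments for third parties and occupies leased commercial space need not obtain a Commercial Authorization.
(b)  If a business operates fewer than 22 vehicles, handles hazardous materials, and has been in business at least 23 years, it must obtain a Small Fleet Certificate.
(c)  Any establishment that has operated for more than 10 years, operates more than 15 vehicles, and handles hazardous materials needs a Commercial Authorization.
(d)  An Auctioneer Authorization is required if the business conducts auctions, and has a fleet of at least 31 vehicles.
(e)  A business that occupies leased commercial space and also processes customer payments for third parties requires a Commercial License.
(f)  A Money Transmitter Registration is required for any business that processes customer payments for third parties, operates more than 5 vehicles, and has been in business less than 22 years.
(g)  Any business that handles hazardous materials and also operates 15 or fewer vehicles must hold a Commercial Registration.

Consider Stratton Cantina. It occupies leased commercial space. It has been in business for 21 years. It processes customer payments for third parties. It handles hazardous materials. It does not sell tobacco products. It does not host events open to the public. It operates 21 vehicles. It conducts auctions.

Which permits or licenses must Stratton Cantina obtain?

Commercial License, Money Transmitter Registration

(a) processes customer payments for third parties; occupies leased commercial space → exempt from Commercial Authorization.
(b) vehicles 21 < 22; handles hazardous materials; years in business 21 < 23 → Small Fleet Certificate not required.
(c) years in business 21 > 10; vehicles 21 > 15; handles hazardous materials → Commercial Authorization required.
(d) conducts auctions; vehicles 21 < 31 → Auctioneer Authorization not required.
(e) occupies leased commercial space; processes customer payments for third parties → Commercial License required.
(f) processes customer payments for third parties; vehicles 21 > 5; years in business 21 < 22 → Money Transmitter Registration required.
(g) handles hazardous materials; vehicles 21 > 15 → Commercial Registration not required.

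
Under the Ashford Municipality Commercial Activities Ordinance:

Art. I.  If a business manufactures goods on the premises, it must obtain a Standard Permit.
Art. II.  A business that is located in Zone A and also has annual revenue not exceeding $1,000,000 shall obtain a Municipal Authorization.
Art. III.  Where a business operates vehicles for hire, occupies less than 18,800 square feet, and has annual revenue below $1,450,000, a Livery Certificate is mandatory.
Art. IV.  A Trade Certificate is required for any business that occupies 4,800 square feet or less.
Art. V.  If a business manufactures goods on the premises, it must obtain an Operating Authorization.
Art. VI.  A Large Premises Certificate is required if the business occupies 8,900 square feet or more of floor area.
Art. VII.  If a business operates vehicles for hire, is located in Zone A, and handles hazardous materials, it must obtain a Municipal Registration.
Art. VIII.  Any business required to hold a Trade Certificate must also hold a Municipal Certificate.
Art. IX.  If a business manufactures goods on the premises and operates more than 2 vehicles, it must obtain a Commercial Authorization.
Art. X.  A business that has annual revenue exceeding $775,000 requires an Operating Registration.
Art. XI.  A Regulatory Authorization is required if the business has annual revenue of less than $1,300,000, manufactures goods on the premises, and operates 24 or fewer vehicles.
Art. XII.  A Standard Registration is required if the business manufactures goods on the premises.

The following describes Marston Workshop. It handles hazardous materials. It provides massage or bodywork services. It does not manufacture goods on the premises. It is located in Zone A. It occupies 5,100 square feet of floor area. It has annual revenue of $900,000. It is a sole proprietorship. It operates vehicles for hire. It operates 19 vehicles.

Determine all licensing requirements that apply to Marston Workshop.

Art. I. does not manufacture goods on the premises → Standard Permit not required.
Art. II. is located in Zone A; revenue $900,000 ≤ $1,000,000 → Municipal Authorization required.
Art. III. operates vehicles for hire; floor area 5,100 square feet < 18,800 square feet; revenue $900,000 < $1,450,000 → Livery Certificate required.
Art. IV. floor area 5,100 square feet > 4,800 square feet → Trade Certificate not required.
Art. V. does not manufacture goods on the premises → Operating Authorization not required.
Art. VI. floor area 5,100 square feet < 8,900 square feet → Large Premises Certificate not required.
Art. VII. operates vehicles for hire; is located in Zone A; handles hazardous materials → Municipal Registration required.
Art. VIII. Trade Certificate is not required → no effect.
Art. IX. does not manufacture goods on the premises; vehicles 19 > 2 → Commercial Authorization not required.
Art. X. revenue $900,000 > $775,000 → Operating Registration required.
Art. XI. revenue $900,000 < $1,300,000; does not manufacture goods on the premises; vehicles 19 ≤ 24 → Regulatory Authorization not required.
Art. XII. does not manufacture goods on the premises → Standard Registration not required.

Livery Certificate, Municipal Authorization, Municipal Registration, Operating Registration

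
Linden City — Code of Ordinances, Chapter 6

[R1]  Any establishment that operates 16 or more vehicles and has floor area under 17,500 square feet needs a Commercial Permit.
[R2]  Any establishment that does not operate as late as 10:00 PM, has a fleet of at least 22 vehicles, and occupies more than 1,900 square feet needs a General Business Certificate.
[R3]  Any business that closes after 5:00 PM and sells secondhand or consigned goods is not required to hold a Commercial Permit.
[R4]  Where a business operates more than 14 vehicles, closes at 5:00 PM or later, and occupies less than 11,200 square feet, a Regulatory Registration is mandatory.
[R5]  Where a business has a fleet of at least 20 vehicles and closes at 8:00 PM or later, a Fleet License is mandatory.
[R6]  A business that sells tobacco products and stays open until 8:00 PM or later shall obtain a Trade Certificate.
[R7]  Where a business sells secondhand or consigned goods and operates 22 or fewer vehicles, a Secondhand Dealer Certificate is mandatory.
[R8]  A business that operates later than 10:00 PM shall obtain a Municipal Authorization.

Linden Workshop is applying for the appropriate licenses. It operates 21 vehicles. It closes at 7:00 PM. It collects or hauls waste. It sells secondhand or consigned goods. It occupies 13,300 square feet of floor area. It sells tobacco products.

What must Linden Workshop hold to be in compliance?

[R1] vehicles 21 ≥ 16; floor area 13,300 square feet < 17,500 square feet → Commercial Permit required.
[R2] closes 7:00 PM, at/before 10:00 PM; vehicles 21 < 22; floor area 13,300 square feet > 1,900 square feet → General Business Certificate not required.
[R3] closes 7:00 PM, after 5:00 PM; sells secondhand or consigned goods → exempt from Commercial Permit.
[R4] vehicles 21 > 14; closes 7:00 PM, after 5:00 PM; floor area 13,300 square feet ≥ 11,200 square feet → Regulatory Registration not required.
[R5] vehicles 21 ≥ 20; closes 7:00 PM, at/before 8:00 PM → Fleet License not required.
[R6] sells tobacco products; closes 7:00 PM, at/before 8:00 PM → Trade Certificate not required.
[R7] sells secondhand or consigned goods; vehicles 21 ≤ 22 → Secondhand Dealer Certificate required.
[R8] closes 7:00 PM, at/before 10:00 PM → Municipal Authorization not required.

Secondhand Dealer Certificate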